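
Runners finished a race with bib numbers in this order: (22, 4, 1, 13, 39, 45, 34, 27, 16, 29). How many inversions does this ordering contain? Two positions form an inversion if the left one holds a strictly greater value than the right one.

Inversions: 17

Element-by-element contributions:
22 → 4, 1, 13, 16 → 4
4 → 1 → 1
1 → none → 0
13 → none → 0
39 → 34, 27, 16, 29 → 4
45 → 34, 27, 16, 29 → 4
34 → 27, 16, 29 → 3
27 → 16 → 1
16 → none → 0
29 → none → 0
Sum: 4 + 1 + 0 + 0 + 4 + 4 + 3 + 1 + 0 + 0 = 17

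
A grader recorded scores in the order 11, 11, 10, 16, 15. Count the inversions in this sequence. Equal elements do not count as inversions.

Listing every pair i<j with a[i]>a[j] (using 1-based positions):
(1,3): 11 > 10
(2,3): 11 > 10
(4,5): 16 > 15
That's 3 pairs.

3 inversions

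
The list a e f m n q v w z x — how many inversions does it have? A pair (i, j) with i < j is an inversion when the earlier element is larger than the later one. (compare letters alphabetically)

Sweep left to right; for each value list the smaller values that follow it:
a → none → 0
e → none → 0
f → none → 0
m → none → 0
n → none → 0
q → none → 0
v → none → 0
w → none → 0
z → x → 1
x → none → 0
Sum: 0 + 0 + 0 + 0 + 0 + 0 + 0 + 0 + 1 + 0 = 1

1 out-of-order pair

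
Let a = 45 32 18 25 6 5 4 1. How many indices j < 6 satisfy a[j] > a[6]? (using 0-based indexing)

The element at index 6 is 4.
Elements before it: 45, 32, 18, 25, 6, 5
Those larger than 4: 45, 32, 18, 25, 6, 5

6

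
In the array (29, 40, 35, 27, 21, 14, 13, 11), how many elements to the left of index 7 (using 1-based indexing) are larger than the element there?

6

The element at index 7 is 13.
Elements before it: 29, 40, 35, 27, 21, 14
Those larger than 13: 29, 40, 35, 27, 21, 14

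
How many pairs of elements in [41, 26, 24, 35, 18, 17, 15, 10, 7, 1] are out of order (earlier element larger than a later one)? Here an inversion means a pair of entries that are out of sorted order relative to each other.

Element-by-element contributions:
41: 9
26: 7
24: 6
35: 6
18: 5
17: 4
15: 3
10: 2
7: 1
1: 0
Sum: 9 + 7 + 6 + 6 + 5 + 4 + 3 + 2 + 1 + 0 = 43

43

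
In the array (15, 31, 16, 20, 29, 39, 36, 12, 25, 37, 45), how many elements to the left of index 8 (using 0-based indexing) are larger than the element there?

The element at index 8 is 25.
Elements before it: 15, 31, 16, 20, 29, 39, 36, 12
Those larger than 25: 31, 29, 39, 36

4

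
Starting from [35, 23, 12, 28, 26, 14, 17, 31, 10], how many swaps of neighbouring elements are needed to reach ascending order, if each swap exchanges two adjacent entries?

23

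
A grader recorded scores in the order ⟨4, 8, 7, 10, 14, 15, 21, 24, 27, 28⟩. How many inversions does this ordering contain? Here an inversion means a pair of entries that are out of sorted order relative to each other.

For each element, count later entries that are smaller:
4 → none → 0
8 → 7 → 1
7 → none → 0
10 → none → 0
14 → none → 0
15 → none → 0
21 → none → 0
24 → none → 0
27 → none → 0
28 → none → 0
Sum: 0 + 1 + 0 + 0 + 0 + 0 + 0 + 0 + 0 + 0 = 1

Inversions: 1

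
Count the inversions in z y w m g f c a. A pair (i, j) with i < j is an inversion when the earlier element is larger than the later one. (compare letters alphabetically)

Inversions: 28

Count, for each position, how many later elements it exceeds:
z → y, w, m, g, f, c, a → 7
y → w, m, g, f, c, a → 6
w → m, g, f, c, a → 5
m → g, f, c, a → 4
g → f, c, a → 3
f → c, a → 2
c → a → 1
a → none → 0
Sum: 7 + 6 + 5 + 4 + 3 + 2 + 1 + 0 = 28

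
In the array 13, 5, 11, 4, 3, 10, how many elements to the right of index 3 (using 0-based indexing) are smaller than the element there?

1

The element at index 3 is 4.
Elements after it: 3, 10
Those smaller than 4: 3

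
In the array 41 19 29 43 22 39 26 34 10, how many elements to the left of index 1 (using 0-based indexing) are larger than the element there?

The element at index 1 is 19.
Elements before it: 41
Those larger than 19: 41

1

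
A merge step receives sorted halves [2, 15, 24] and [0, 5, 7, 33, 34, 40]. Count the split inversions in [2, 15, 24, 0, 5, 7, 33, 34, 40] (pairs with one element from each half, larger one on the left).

Take each right-half value and tally the left-half values above it:
r = 0: 2, 15, 24 → 3
r = 5: 15, 24 → 2
r = 7: 15, 24 → 2
r = 33: none → 0
r = 34: none → 0
r = 40: none → 0
Cross-inversions: 3 + 2 + 2 + 0 + 0 + 0 = 7

7 split inversions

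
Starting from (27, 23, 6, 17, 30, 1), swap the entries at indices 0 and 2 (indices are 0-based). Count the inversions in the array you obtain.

7 inversions

Positions 0 and 2 hold 27 and 6; after swapping, the array is [6, 23, 27, 17, 30, 1].
Element-by-element contributions:
6: 1
23: 2
27: 2
17: 1
30: 1
1: 0
Sum: 1 + 2 + 2 + 1 + 1 + 0 = 7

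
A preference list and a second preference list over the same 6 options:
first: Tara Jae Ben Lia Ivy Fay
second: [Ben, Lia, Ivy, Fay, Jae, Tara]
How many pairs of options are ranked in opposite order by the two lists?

Assign each item its position (1..6) in the first ordering, then rewrite the second ordering as that position sequence:
positions: Tara→1, Jae→2, Ben→3, Lia→4, Ivy→5, Fay→6
second ordering as positions: [3, 4, 5, 6, 2, 1]
Discordant pairs = inversions in this position sequence.
3: 2, 1 → 2
4: 2, 1 → 2
5: 2, 1 → 2
6: 2, 1 → 2
2: 1 → 1
1: 0
Total: 2 + 2 + 2 + 2 + 1 + 0 = 9

9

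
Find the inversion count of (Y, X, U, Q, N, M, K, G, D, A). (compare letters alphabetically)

45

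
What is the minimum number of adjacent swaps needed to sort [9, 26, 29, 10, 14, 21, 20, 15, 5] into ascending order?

21

Each adjacent swap fixes exactly one inversion, so the minimum swap count equals the number of inversions.
Count inversions — for each element, later elements that are smaller:
9: 5 → 1
26: 10, 14, 21, 20, 15, 5 → 6
29: 10, 14, 21, 20, 15, 5 → 6
10: 5 → 1
14: 5 → 1
21: 20, 15, 5 → 3
20: 15, 5 → 2
15: 5 → 1
5: none → 0
Total inversions: 1 + 6 + 6 + 1 + 1 + 3 + 2 + 1 + 0 = 21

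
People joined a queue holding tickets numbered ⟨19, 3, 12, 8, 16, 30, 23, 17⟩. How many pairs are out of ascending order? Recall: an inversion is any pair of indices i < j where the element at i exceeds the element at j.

Sweep left to right; for each value list the smaller values that follow it:
19 → 3, 12, 8, 16, 17 → 5
3 → none → 0
12 → 8 → 1
8 → none → 0
16 → none → 0
30 → 23, 17 → 2
23 → 17 → 1
17 → none → 0
Sum: 5 + 0 + 1 + 0 + 0 + 2 + 1 + 0 = 9

Inversions: 9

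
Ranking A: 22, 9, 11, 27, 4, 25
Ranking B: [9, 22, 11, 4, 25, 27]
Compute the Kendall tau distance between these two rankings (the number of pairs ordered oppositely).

Discordant pairs: 3

Assign each item its position (1..6) in the first ordering, then rewrite the second ordering as that position sequence:
positions: 22→1, 9→2, 11→3, 27→4, 4→5, 25→6
second ordering as positions: [2, 1, 3, 5, 6, 4]
Discordant pairs = inversions in this position sequence.
2: 1 → 1
1: 0
3: 0
5: 4 → 1
6: 4 → 1
4: 0
Total: 1 + 0 + 0 + 1 + 1 + 0 = 3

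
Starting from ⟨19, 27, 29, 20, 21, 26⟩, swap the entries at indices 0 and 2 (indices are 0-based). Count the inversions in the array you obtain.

Positions 0 and 2 hold 19 and 29; after swapping, the array is [29, 27, 19, 20, 21, 26].
Count, for each position, how many later elements it exceeds:
29: 5
27: 4
19: 0
20: 0
21: 0
26: 0
Sum: 5 + 4 + 0 + 0 + 0 + 0 = 9

9 inversions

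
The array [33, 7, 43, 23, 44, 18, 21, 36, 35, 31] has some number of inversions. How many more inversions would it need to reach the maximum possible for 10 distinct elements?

24

Maximum inversions for 10 distinct elements is C(10, 2) = 10·9/2 = 45.
Current inversions — for each element, count later smaller elements:
33: 5
7: 0
43: 6
23: 2
44: 5
18: 0
21: 0
36: 2
35: 1
31: 0
Current total: 5 + 0 + 6 + 2 + 5 + 0 + 0 + 2 + 1 + 0 = 21
Shortfall: 45 − 21 = 24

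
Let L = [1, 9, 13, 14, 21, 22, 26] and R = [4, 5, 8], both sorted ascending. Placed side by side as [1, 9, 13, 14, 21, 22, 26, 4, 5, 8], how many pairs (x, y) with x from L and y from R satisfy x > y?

18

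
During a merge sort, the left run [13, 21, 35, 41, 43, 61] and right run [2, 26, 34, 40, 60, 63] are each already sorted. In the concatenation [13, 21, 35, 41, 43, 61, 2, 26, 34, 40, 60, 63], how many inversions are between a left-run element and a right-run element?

18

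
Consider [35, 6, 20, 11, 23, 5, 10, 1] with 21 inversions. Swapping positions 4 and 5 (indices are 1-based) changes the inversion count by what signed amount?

Positions 4 and 5 hold 11 and 23; after swapping, the array is [35, 6, 20, 23, 11, 5, 10, 1].
Element-by-element contributions:
35 → 6, 20, 23, 11, 5, 10, 1 → 7
6 → 5, 1 → 2
20 → 11, 5, 10, 1 → 4
23 → 11, 5, 10, 1 → 4
11 → 5, 10, 1 → 3
5 → 1 → 1
10 → 1 → 1
1 → none → 0
Sum: 7 + 2 + 4 + 4 + 3 + 1 + 1 + 0 = 22
Change: 22 − 21 = +1

+1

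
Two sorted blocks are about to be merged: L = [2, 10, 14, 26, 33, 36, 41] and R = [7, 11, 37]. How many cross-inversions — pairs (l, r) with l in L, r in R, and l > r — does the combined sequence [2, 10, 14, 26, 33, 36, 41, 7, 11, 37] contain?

Take each right-half value and tally the left-half values above it:
r = 7: 10, 14, 26, 33, 36, 41 → 6
r = 11: 14, 26, 33, 36, 41 → 5
r = 37: 41 → 1
Cross-inversions: 6 + 5 + 1 = 12

12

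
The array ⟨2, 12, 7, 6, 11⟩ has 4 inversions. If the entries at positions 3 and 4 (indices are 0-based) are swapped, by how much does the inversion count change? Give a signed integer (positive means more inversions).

Positions 3 and 4 hold 6 and 11; after swapping, the array is [2, 12, 7, 11, 6].
Element-by-element contributions:
2: 0
12: 3
7: 1
11: 1
6: 0
Sum: 0 + 3 + 1 + 1 + 0 = 5
Change: 5 − 4 = +1

+1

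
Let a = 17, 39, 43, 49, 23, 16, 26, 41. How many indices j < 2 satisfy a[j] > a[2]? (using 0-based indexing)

0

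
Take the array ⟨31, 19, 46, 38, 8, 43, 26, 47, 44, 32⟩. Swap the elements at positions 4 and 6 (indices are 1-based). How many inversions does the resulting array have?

Positions 4 and 6 hold 38 and 43; after swapping, the array is [31, 19, 46, 43, 8, 38, 26, 47, 44, 32].
For each element, count later entries that are smaller:
31 → 19, 8, 26 → 3
19 → 8 → 1
46 → 43, 8, 38, 26, 44, 32 → 6
43 → 8, 38, 26, 32 → 4
8 → none → 0
38 → 26, 32 → 2
26 → none → 0
47 → 44, 32 → 2
44 → 32 → 1
32 → none → 0
Sum: 3 + 1 + 6 + 4 + 0 + 2 + 0 + 2 + 1 + 0 = 19

19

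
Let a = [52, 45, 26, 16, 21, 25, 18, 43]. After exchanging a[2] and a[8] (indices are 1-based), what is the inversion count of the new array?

18

Positions 2 and 8 hold 45 and 43; after swapping, the array is [52, 43, 26, 16, 21, 25, 18, 45].
Sweep left to right; for each value list the smaller values that follow it:
52 → 43, 26, 16, 21, 25, 18, 45 → 7
43 → 26, 16, 21, 25, 18 → 5
26 → 16, 21, 25, 18 → 4
16 → none → 0
21 → 18 → 1
25 → 18 → 1
18 → none → 0
45 → none → 0
Sum: 7 + 5 + 4 + 0 + 1 + 1 + 0 + 0 = 18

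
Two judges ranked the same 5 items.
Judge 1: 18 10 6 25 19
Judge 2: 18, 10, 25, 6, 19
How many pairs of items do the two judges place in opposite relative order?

Assign each item its position (1..5) in the first ordering, then rewrite the second ordering as that position sequence:
positions: 18→1, 10→2, 6→3, 25→4, 19→5
second ordering as positions: [1, 2, 4, 3, 5]
Discordant pairs = inversions in this position sequence.
1: 0
2: 0
4: 3 → 1
3: 0
5: 0
Total: 0 + 0 + 1 + 0 + 0 = 1

1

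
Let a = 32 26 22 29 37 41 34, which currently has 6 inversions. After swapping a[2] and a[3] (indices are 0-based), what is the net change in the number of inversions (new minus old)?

Positions 2 and 3 hold 22 and 29; after swapping, the array is [32, 26, 29, 22, 37, 41, 34].
Element-by-element contributions:
32: 3
26: 1
29: 1
22: 0
37: 1
41: 1
34: 0
Sum: 3 + 1 + 1 + 0 + 1 + 1 + 0 = 7
Change: 7 − 6 = +1

+1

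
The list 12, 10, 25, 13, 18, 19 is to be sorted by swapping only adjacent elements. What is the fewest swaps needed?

4

The minimum number of adjacent swaps to sort an array equals its inversion count, since every such swap removes exactly one inversion.
Count inversions — for each element, later elements that are smaller:
12: 10 → 1
10: none → 0
25: 13, 18, 19 → 3
13: none → 0
18: none → 0
19: none → 0
Total inversions: 1 + 0 + 3 + 0 + 0 + 0 = 4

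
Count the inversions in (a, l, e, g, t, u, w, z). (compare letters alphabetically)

2

For each element, count later entries that are smaller:
a → none → 0
l → e, g → 2
e → none → 0
g → none → 0
t → none → 0
u → none → 0
w → none → 0
z → none → 0
Sum: 0 + 2 + 0 + 0 + 0 + 0 + 0 + 0 = 2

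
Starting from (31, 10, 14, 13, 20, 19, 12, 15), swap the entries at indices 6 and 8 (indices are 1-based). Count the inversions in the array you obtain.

Positions 6 and 8 hold 19 and 15; after swapping, the array is [31, 10, 14, 13, 20, 15, 12, 19].
Element-by-element contributions:
31 → 10, 14, 13, 20, 15, 12, 19 → 7
10 → none → 0
14 → 13, 12 → 2
13 → 12 → 1
20 → 15, 12, 19 → 3
15 → 12 → 1
12 → none → 0
19 → none → 0
Sum: 7 + 0 + 2 + 1 + 3 + 1 + 0 + 0 = 14

14 inversions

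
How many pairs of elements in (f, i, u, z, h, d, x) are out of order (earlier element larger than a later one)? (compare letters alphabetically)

Listing every pair i<j with a[i]>a[j] (using 0-based positions):
(0,5): f > d
(1,4): i > h
(1,5): i > d
(2,4): u > h
(2,5): u > d
(3,4): z > h
(3,5): z > d
(3,6): z > x
(4,5): h > d
That's 9 pairs.

9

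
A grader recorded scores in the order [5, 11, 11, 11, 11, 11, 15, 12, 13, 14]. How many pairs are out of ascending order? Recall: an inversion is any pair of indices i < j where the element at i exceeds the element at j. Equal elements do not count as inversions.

3 inversions

Count, for each position, how many later elements it exceeds:
5: 0
11: 0
11: 0
11: 0
11: 0
11: 0
15: 3
12: 0
13: 0
14: 0
Sum: 0 + 0 + 0 + 0 + 0 + 0 + 3 + 0 + 0 + 0 = 3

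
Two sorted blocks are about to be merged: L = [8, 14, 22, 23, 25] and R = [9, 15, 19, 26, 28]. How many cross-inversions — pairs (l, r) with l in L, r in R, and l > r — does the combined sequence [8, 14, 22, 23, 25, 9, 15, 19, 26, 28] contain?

10

For each element r of the right run, count left-run elements greater than r:
r = 9: 14, 22, 23, 25 → 4
r = 15: 22, 23, 25 → 3
r = 19: 22, 23, 25 → 3
r = 26: none → 0
r = 28: none → 0
Cross-inversions: 4 + 3 + 3 + 0 + 0 = 10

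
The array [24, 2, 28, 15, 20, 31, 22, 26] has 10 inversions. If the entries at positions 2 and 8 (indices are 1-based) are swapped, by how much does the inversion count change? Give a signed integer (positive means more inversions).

+7

Positions 2 and 8 hold 2 and 26; after swapping, the array is [24, 26, 28, 15, 20, 31, 22, 2].
For each element, count later entries that are smaller:
24 → 15, 20, 22, 2 → 4
26 → 15, 20, 22, 2 → 4
28 → 15, 20, 22, 2 → 4
15 → 2 → 1
20 → 2 → 1
31 → 22, 2 → 2
22 → 2 → 1
2 → none → 0
Sum: 4 + 4 + 4 + 1 + 1 + 2 + 1 + 0 = 17
Change: 17 − 10 = +7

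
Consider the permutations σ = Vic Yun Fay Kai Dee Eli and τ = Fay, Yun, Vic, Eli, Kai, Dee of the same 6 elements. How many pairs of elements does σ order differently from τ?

5

Assign each item its position (1..6) in the first ordering, then rewrite the second ordering as that position sequence:
positions: Vic→1, Yun→2, Fay→3, Kai→4, Dee→5, Eli→6
second ordering as positions: [3, 2, 1, 6, 4, 5]
Discordant pairs = inversions in this position sequence.
3: 2, 1 → 2
2: 1 → 1
1: 0
6: 4, 5 → 2
4: 0
5: 0
Total: 2 + 1 + 0 + 2 + 0 + 0 = 5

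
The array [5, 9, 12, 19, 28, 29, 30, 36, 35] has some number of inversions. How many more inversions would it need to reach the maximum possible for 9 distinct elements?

35 inversions short

Maximum inversions for 9 distinct elements is C(9, 2) = 9·8/2 = 36.
Current inversions — for each element, count later smaller elements:
5: 0
9: 0
12: 0
19: 0
28: 0
29: 0
30: 0
36: 1
35: 0
Current total: 0 + 0 + 0 + 0 + 0 + 0 + 0 + 1 + 0 = 1
Shortfall: 36 − 1 = 35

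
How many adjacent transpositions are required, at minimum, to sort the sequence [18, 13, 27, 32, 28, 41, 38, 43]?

3

Each adjacent swap fixes exactly one inversion, so the minimum swap count equals the number of inversions.
Count inversions — for each element, later elements that are smaller:
18: 13 → 1
13: none → 0
27: none → 0
32: 28 → 1
28: none → 0
41: 38 → 1
38: none → 0
43: none → 0
Total inversions: 1 + 0 + 0 + 1 + 0 + 1 + 0 + 0 = 3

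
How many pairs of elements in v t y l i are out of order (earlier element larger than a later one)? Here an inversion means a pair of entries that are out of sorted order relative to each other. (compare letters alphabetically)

8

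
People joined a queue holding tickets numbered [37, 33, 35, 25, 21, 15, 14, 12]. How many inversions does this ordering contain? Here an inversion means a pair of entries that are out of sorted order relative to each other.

Count, for each position, how many later elements it exceeds:
37 → 33, 35, 25, 21, 15, 14, 12 → 7
33 → 25, 21, 15, 14, 12 → 5
35 → 25, 21, 15, 14, 12 → 5
25 → 21, 15, 14, 12 → 4
21 → 15, 14, 12 → 3
15 → 14, 12 → 2
14 → 12 → 1
12 → none → 0
Sum: 7 + 5 + 5 + 4 + 3 + 2 + 1 + 0 = 27

27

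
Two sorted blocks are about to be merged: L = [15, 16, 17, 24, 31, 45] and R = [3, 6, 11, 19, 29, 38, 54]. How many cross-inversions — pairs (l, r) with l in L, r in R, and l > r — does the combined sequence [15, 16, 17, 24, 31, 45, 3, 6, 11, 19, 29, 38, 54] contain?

24

Take each right-half value and tally the left-half values above it:
r = 3: 15, 16, 17, 24, 31, 45 → 6
r = 6: 15, 16, 17, 24, 31, 45 → 6
r = 11: 15, 16, 17, 24, 31, 45 → 6
r = 19: 24, 31, 45 → 3
r = 29: 31, 45 → 2
r = 38: 45 → 1
r = 54: none → 0
Cross-inversions: 6 + 6 + 6 + 3 + 2 + 1 + 0 = 24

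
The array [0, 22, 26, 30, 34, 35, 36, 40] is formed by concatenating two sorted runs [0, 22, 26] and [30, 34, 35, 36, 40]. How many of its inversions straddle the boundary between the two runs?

For each element r of the right run, count left-run elements greater than r:
r = 30: none → 0
r = 34: none → 0
r = 35: none → 0
r = 36: none → 0
r = 40: none → 0
Cross-inversions: 0 + 0 + 0 + 0 + 0 = 0

0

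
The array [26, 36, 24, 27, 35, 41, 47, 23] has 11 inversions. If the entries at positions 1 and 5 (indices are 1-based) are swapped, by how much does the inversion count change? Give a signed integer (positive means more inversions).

+3

Positions 1 and 5 hold 26 and 35; after swapping, the array is [35, 36, 24, 27, 26, 41, 47, 23].
Element-by-element contributions:
35 → 24, 27, 26, 23 → 4
36 → 24, 27, 26, 23 → 4
24 → 23 → 1
27 → 26, 23 → 2
26 → 23 → 1
41 → 23 → 1
47 → 23 → 1
23 → none → 0
Sum: 4 + 4 + 1 + 2 + 1 + 1 + 1 + 0 = 14
Change: 14 − 11 = +3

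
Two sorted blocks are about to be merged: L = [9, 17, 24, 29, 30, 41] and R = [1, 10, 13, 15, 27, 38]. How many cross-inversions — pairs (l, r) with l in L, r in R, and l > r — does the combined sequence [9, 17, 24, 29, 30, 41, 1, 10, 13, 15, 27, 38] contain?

25

For each element r of the right run, count left-run elements greater than r:
r = 1: 9, 17, 24, 29, 30, 41 → 6
r = 10: 17, 24, 29, 30, 41 → 5
r = 13: 17, 24, 29, 30, 41 → 5
r = 15: 17, 24, 29, 30, 41 → 5
r = 27: 29, 30, 41 → 3
r = 38: 41 → 1
Cross-inversions: 6 + 5 + 5 + 5 + 3 + 1 = 25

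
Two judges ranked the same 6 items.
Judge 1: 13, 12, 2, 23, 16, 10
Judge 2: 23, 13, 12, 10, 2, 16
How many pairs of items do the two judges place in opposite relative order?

5

Assign each item its position (1..6) in the first ordering, then rewrite the second ordering as that position sequence:
positions: 13→1, 12→2, 2→3, 23→4, 16→5, 10→6
second ordering as positions: [4, 1, 2, 6, 3, 5]
Discordant pairs = inversions in this position sequence.
4: 1, 2, 3 → 3
1: 0
2: 0
6: 3, 5 → 2
3: 0
5: 0
Total: 3 + 0 + 0 + 2 + 0 + 0 = 5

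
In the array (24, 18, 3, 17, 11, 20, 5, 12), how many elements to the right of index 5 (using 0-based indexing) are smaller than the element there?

The element at index 5 is 20.
Elements after it: 5, 12
Those smaller than 20: 5, 12

2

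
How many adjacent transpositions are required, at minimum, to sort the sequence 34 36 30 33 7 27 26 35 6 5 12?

Minimum adjacent swaps = number of inversions (each swap of adjacent out-of-order elements removes one inversion and no swap can remove more).
Count inversions — for each element, later elements that are smaller:
34: 30, 33, 7, 27, 26, 6, 5, 12 → 8
36: 30, 33, 7, 27, 26, 35, 6, 5, 12 → 9
30: 7, 27, 26, 6, 5, 12 → 6
33: 7, 27, 26, 6, 5, 12 → 6
7: 6, 5 → 2
27: 26, 6, 5, 12 → 4
26: 6, 5, 12 → 3
35: 6, 5, 12 → 3
6: 5 → 1
5: none → 0
12: none → 0
Total inversions: 8 + 9 + 6 + 6 + 2 + 4 + 3 + 3 + 1 + 0 + 0 = 42

Adjacent swaps: 42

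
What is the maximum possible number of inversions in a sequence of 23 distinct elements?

253

The maximum occurs when the array is in strictly decreasing order: every one of the C(23, 2) pairs is inverted.
C(23, 2) = 23·22/2 = 253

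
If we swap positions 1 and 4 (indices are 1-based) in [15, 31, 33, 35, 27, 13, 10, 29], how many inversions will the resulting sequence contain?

Positions 1 and 4 hold 15 and 35; after swapping, the array is [35, 31, 33, 15, 27, 13, 10, 29].
Element-by-element contributions:
35: 7
31: 5
33: 5
15: 2
27: 2
13: 1
10: 0
29: 0
Sum: 7 + 5 + 5 + 2 + 2 + 1 + 0 + 0 = 22

There are 22 inversions.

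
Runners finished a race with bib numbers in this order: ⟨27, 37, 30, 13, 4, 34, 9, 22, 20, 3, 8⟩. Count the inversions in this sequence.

Out-of-order pairs: 40

Count, for each position, how many later elements it exceeds:
27: 7
37: 9
30: 7
13: 4
4: 1
34: 5
9: 2
22: 3
20: 2
3: 0
8: 0
Sum: 7 + 9 + 7 + 4 + 1 + 5 + 2 + 3 + 2 + 0 + 0 = 40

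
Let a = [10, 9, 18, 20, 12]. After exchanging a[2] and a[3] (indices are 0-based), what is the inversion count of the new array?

4 inversions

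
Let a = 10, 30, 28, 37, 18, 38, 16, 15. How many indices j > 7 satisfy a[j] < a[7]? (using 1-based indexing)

1

The element at index 7 is 16.
Elements after it: 15
Those smaller than 16: 15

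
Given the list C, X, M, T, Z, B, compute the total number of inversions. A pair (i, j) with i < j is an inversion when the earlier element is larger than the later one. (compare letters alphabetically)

7 out-of-order pairs

Out-of-order index pairs (0-indexed):
(0,5): C > B
(1,2): X > M
(1,3): X > T
(1,5): X > B
(2,5): M > B
(3,5): T > B
(4,5): Z > B
That's 7 pairs.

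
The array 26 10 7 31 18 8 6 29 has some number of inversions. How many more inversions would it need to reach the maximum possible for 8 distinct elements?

12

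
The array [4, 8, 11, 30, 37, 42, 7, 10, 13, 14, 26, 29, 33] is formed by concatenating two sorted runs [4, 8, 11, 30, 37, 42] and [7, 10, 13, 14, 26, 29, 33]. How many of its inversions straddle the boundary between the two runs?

23

Take each right-half value and tally the left-half values above it:
r = 7: 8, 11, 30, 37, 42 → 5
r = 10: 11, 30, 37, 42 → 4
r = 13: 30, 37, 42 → 3
r = 14: 30, 37, 42 → 3
r = 26: 30, 37, 42 → 3
r = 29: 30, 37, 42 → 3
r = 33: 37, 42 → 2
Cross-inversions: 5 + 4 + 3 + 3 + 3 + 3 + 2 = 23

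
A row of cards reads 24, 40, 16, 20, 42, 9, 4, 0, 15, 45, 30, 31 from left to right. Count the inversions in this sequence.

33

Count, for each position, how many later elements it exceeds:
24 → 16, 20, 9, 4, 0, 15 → 6
40 → 16, 20, 9, 4, 0, 15, 30, 31 → 8
16 → 9, 4, 0, 15 → 4
20 → 9, 4, 0, 15 → 4
42 → 9, 4, 0, 15, 30, 31 → 6
9 → 4, 0 → 2
4 → 0 → 1
0 → none → 0
15 → none → 0
45 → 30, 31 → 2
30 → none → 0
31 → none → 0
Sum: 6 + 8 + 4 + 4 + 6 + 2 + 1 + 0 + 0 + 2 + 0 + 0 = 33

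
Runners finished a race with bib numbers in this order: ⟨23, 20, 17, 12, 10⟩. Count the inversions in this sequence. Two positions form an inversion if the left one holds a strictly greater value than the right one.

Inversion pairs (indices are 1-based):
(1,2): 23 > 20
(1,3): 23 > 17
(1,4): 23 > 12
(1,5): 23 > 10
(2,3): 20 > 17
(2,4): 20 > 12
(2,5): 20 > 10
(3,4): 17 > 12
(3,5): 17 > 10
(4,5): 12 > 10
That's 10 pairs.

Inversions: 10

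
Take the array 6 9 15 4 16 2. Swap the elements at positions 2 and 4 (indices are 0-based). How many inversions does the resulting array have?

Positions 2 and 4 hold 15 and 16; after swapping, the array is [6, 9, 16, 4, 15, 2].
Count, for each position, how many later elements it exceeds:
6: 2
9: 2
16: 3
4: 1
15: 1
2: 0
Sum: 2 + 2 + 3 + 1 + 1 + 0 = 9

9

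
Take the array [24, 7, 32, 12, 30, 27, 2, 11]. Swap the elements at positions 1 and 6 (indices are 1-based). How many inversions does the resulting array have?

Positions 1 and 6 hold 24 and 27; after swapping, the array is [27, 7, 32, 12, 30, 24, 2, 11].
Sweep left to right; for each value list the smaller values that follow it:
27: 5
7: 1
32: 5
12: 2
30: 3
24: 2
2: 0
11: 0
Sum: 5 + 1 + 5 + 2 + 3 + 2 + 0 + 0 = 18

18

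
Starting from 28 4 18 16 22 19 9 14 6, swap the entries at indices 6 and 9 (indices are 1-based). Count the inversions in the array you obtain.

Positions 6 and 9 hold 19 and 6; after swapping, the array is [28, 4, 18, 16, 22, 6, 9, 14, 19].
Count, for each position, how many later elements it exceeds:
28 → 4, 18, 16, 22, 6, 9, 14, 19 → 8
4 → none → 0
18 → 16, 6, 9, 14 → 4
16 → 6, 9, 14 → 3
22 → 6, 9, 14, 19 → 4
6 → none → 0
9 → none → 0
14 → none → 0
19 → none → 0
Sum: 8 + 0 + 4 + 3 + 4 + 0 + 0 + 0 + 0 = 19

19 inversions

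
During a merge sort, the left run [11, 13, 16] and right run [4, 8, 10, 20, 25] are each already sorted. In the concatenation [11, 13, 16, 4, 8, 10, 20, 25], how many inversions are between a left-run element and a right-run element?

9

Take each right-half value and tally the left-half values above it:
r = 4: 11, 13, 16 → 3
r = 8: 11, 13, 16 → 3
r = 10: 11, 13, 16 → 3
r = 20: none → 0
r = 25: none → 0
Cross-inversions: 3 + 3 + 3 + 0 + 0 = 9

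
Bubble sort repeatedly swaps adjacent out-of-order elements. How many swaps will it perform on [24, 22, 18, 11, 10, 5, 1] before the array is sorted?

Minimum adjacent swaps = number of inversions (each swap of adjacent out-of-order elements removes one inversion and no swap can remove more).
Count inversions — for each element, later elements that are smaller:
24: 22, 18, 11, 10, 5, 1 → 6
22: 18, 11, 10, 5, 1 → 5
18: 11, 10, 5, 1 → 4
11: 10, 5, 1 → 3
10: 5, 1 → 2
5: 1 → 1
1: none → 0
Total inversions: 6 + 5 + 4 + 3 + 2 + 1 + 0 = 21

21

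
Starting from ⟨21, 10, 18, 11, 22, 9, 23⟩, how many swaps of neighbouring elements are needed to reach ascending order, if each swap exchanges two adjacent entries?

Minimum adjacent swaps = number of inversions (each swap of adjacent out-of-order elements removes one inversion and no swap can remove more).
Count inversions — for each element, later elements that are smaller:
21: 10, 18, 11, 9 → 4
10: 9 → 1
18: 11, 9 → 2
11: 9 → 1
22: 9 → 1
9: none → 0
23: none → 0
Total inversions: 4 + 1 + 2 + 1 + 1 + 0 + 0 = 9

9 swaps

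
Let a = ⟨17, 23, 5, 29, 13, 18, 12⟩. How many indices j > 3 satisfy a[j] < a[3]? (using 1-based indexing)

The element at index 3 is 5.
Elements after it: 29, 13, 18, 12
None of them are smaller than 5.

0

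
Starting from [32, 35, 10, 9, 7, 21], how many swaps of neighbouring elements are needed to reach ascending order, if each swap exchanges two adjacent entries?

11 swaps

Each adjacent swap fixes exactly one inversion, so the minimum swap count equals the number of inversions.
Count inversions — for each element, later elements that are smaller:
32: 10, 9, 7, 21 → 4
35: 10, 9, 7, 21 → 4
10: 9, 7 → 2
9: 7 → 1
7: none → 0
21: none → 0
Total inversions: 4 + 4 + 2 + 1 + 0 + 0 = 11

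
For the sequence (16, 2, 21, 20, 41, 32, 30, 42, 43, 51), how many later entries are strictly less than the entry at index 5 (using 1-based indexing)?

2

The element at index 5 is 41.
Elements after it: 32, 30, 42, 43, 51
Those smaller than 41: 32, 30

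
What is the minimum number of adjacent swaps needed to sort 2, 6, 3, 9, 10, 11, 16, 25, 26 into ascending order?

The minimum number of adjacent swaps to sort an array equals its inversion count, since every such swap removes exactly one inversion.
Count inversions — for each element, later elements that are smaller:
2: none → 0
6: 3 → 1
3: none → 0
9: none → 0
10: none → 0
11: none → 0
16: none → 0
25: none → 0
26: none → 0
Total inversions: 0 + 1 + 0 + 0 + 0 + 0 + 0 + 0 + 0 = 1

1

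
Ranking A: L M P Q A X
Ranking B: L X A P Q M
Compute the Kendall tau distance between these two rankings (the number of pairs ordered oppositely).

9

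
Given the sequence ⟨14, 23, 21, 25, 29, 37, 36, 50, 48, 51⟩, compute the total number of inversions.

Element-by-element contributions:
14 → none → 0
23 → 21 → 1
21 → none → 0
25 → none → 0
29 → none → 0
37 → 36 → 1
36 → none → 0
50 → 48 → 1
48 → none → 0
51 → none → 0
Sum: 0 + 1 + 0 + 0 + 0 + 1 + 0 + 1 + 0 + 0 = 3

3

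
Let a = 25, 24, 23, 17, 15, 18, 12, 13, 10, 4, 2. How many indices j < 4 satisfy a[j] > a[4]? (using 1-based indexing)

3

The element at index 4 is 17.
Elements before it: 25, 24, 23
Those larger than 17: 25, 24, 23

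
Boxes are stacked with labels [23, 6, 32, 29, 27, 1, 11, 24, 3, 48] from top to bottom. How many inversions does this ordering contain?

Element-by-element contributions:
23 → 6, 1, 11, 3 → 4
6 → 1, 3 → 2
32 → 29, 27, 1, 11, 24, 3 → 6
29 → 27, 1, 11, 24, 3 → 5
27 → 1, 11, 24, 3 → 4
1 → none → 0
11 → 3 → 1
24 → 3 → 1
3 → none → 0
48 → none → 0
Sum: 4 + 2 + 6 + 5 + 4 + 0 + 1 + 1 + 0 + 0 = 23

23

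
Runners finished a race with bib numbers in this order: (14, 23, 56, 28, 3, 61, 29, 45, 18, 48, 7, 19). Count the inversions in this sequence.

33

For each element, count later entries that are smaller:
14: 2
23: 4
56: 8
28: 4
3: 0
61: 6
29: 3
45: 3
18: 1
48: 2
7: 0
19: 0
Sum: 2 + 4 + 8 + 4 + 0 + 6 + 3 + 3 + 1 + 2 + 0 + 0 = 33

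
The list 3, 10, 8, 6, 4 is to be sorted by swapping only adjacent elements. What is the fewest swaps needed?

6 adjacent swaps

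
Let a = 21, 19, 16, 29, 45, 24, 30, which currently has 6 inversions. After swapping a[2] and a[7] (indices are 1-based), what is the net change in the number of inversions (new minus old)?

+5

Positions 2 and 7 hold 19 and 30; after swapping, the array is [21, 30, 16, 29, 45, 24, 19].
For each element, count later entries that are smaller:
21 → 16, 19 → 2
30 → 16, 29, 24, 19 → 4
16 → none → 0
29 → 24, 19 → 2
45 → 24, 19 → 2
24 → 19 → 1
19 → none → 0
Sum: 2 + 4 + 0 + 2 + 2 + 1 + 0 = 11
Change: 11 − 6 = +5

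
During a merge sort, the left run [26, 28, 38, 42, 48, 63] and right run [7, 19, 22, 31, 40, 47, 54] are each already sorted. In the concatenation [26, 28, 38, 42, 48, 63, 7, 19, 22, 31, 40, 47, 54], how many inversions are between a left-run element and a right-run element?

For each element r of the right run, count left-run elements greater than r:
r = 7: 26, 28, 38, 42, 48, 63 → 6
r = 19: 26, 28, 38, 42, 48, 63 → 6
r = 22: 26, 28, 38, 42, 48, 63 → 6
r = 31: 38, 42, 48, 63 → 4
r = 40: 42, 48, 63 → 3
r = 47: 48, 63 → 2
r = 54: 63 → 1
Cross-inversions: 6 + 6 + 6 + 4 + 3 + 2 + 1 = 28

28 cross-inversions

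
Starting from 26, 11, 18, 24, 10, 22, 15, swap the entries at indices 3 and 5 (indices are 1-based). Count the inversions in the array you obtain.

Positions 3 and 5 hold 18 and 10; after swapping, the array is [26, 11, 10, 24, 18, 22, 15].
Sweep left to right; for each value list the smaller values that follow it:
26: 6
11: 1
10: 0
24: 3
18: 1
22: 1
15: 0
Sum: 6 + 1 + 0 + 3 + 1 + 1 + 0 = 12

There are 12 inversions.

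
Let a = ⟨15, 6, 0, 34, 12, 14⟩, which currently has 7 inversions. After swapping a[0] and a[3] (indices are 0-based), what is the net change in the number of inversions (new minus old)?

+1

Positions 0 and 3 hold 15 and 34; after swapping, the array is [34, 6, 0, 15, 12, 14].
Count, for each position, how many later elements it exceeds:
34 → 6, 0, 15, 12, 14 → 5
6 → 0 → 1
0 → none → 0
15 → 12, 14 → 2
12 → none → 0
14 → none → 0
Sum: 5 + 1 + 0 + 2 + 0 + 0 = 8
Change: 8 − 7 = +1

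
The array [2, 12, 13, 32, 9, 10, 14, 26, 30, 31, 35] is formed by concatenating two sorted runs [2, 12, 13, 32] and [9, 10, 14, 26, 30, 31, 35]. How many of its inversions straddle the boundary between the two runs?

Cross-inversions: 10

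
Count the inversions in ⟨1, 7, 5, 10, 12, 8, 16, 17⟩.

Element-by-element contributions:
1: 0
7: 1
5: 0
10: 1
12: 1
8: 0
16: 0
17: 0
Sum: 0 + 1 + 0 + 1 + 1 + 0 + 0 + 0 = 3

Inversions: 3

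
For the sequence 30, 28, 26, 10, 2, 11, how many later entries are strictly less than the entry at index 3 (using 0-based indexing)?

1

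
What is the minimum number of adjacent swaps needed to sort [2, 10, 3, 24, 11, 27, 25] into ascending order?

3 adjacent swaps

Each adjacent swap fixes exactly one inversion, so the minimum swap count equals the number of inversions.
Count inversions — for each element, later elements that are smaller:
2: none → 0
10: 3 → 1
3: none → 0
24: 11 → 1
11: none → 0
27: 25 → 1
25: none → 0
Total inversions: 0 + 1 + 0 + 1 + 0 + 1 + 0 = 3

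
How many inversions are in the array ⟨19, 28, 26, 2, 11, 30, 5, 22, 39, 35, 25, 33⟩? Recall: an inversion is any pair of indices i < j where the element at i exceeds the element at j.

Element-by-element contributions:
19: 3
28: 6
26: 5
2: 0
11: 1
30: 3
5: 0
22: 0
39: 3
35: 2
25: 0
33: 0
Sum: 3 + 6 + 5 + 0 + 1 + 3 + 0 + 0 + 3 + 2 + 0 + 0 = 23

There are 23 out-of-order pairs.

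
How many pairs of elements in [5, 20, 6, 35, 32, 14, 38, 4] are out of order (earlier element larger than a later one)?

There are 12 inversions.

Element-by-element contributions:
5 → 4 → 1
20 → 6, 14, 4 → 3
6 → 4 → 1
35 → 32, 14, 4 → 3
32 → 14, 4 → 2
14 → 4 → 1
38 → 4 → 1
4 → none → 0
Sum: 1 + 3 + 1 + 3 + 2 + 1 + 1 + 0 = 12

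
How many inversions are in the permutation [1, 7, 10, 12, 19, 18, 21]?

Sweep left to right; for each value list the smaller values that follow it:
1 → none → 0
7 → none → 0
10 → none → 0
12 → none → 0
19 → 18 → 1
18 → none → 0
21 → none → 0
Sum: 0 + 0 + 0 + 0 + 1 + 0 + 0 = 1

There is 1 inversion.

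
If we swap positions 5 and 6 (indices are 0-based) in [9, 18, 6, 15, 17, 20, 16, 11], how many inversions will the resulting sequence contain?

Positions 5 and 6 hold 20 and 16; after swapping, the array is [9, 18, 6, 15, 17, 16, 20, 11].
Sweep left to right; for each value list the smaller values that follow it:
9 → 6 → 1
18 → 6, 15, 17, 16, 11 → 5
6 → none → 0
15 → 11 → 1
17 → 16, 11 → 2
16 → 11 → 1
20 → 11 → 1
11 → none → 0
Sum: 1 + 5 + 0 + 1 + 2 + 1 + 1 + 0 = 11

11 inversions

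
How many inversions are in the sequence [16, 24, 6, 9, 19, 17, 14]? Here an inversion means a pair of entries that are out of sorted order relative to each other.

11

Element-by-element contributions:
16: 3
24: 5
6: 0
9: 0
19: 2
17: 1
14: 0
Sum: 3 + 5 + 0 + 0 + 2 + 1 + 0 = 11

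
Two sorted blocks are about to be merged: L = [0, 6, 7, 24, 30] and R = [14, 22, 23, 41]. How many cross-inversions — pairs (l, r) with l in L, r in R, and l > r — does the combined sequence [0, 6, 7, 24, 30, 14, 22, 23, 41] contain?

6

Take each right-half value and tally the left-half values above it:
r = 14: 24, 30 → 2
r = 22: 24, 30 → 2
r = 23: 24, 30 → 2
r = 41: none → 0
Cross-inversions: 2 + 2 + 2 + 0 = 6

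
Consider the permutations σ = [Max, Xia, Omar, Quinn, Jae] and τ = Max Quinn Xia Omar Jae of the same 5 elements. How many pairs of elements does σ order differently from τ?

Assign each item its position (1..5) in the first ordering, then rewrite the second ordering as that position sequence:
positions: Max→1, Xia→2, Omar→3, Quinn→4, Jae→5
second ordering as positions: [1, 4, 2, 3, 5]
Discordant pairs = inversions in this position sequence.
1: 0
4: 2, 3 → 2
2: 0
3: 0
5: 0
Total: 0 + 2 + 0 + 0 + 0 = 2

2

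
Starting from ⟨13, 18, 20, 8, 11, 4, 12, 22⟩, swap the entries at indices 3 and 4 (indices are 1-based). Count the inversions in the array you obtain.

13 inversions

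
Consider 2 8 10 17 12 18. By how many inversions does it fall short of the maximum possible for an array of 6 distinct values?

14

Maximum inversions for 6 distinct elements is C(6, 2) = 6·5/2 = 15.
Current inversions — for each element, count later smaller elements:
2: 0
8: 0
10: 0
17: 1
12: 0
18: 0
Current total: 0 + 0 + 0 + 1 + 0 + 0 = 1
Shortfall: 15 − 1 = 14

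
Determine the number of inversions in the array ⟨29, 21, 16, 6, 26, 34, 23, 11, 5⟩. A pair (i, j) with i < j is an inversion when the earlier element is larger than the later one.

For each element, count later entries that are smaller:
29: 7
21: 4
16: 3
6: 1
26: 3
34: 3
23: 2
11: 1
5: 0
Sum: 7 + 4 + 3 + 1 + 3 + 3 + 2 + 1 + 0 = 24

24 inversions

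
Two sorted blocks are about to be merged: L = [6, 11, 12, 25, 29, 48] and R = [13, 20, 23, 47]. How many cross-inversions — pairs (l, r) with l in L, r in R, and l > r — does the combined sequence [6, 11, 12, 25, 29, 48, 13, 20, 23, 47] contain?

10

For each element r of the right run, count left-run elements greater than r:
r = 13: 25, 29, 48 → 3
r = 20: 25, 29, 48 → 3
r = 23: 25, 29, 48 → 3
r = 47: 48 → 1
Cross-inversions: 3 + 3 + 3 + 1 = 10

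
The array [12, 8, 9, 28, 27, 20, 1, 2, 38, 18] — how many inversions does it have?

21 inversions

Count, for each position, how many later elements it exceeds:
12: 4
8: 2
9: 2
28: 5
27: 4
20: 3
1: 0
2: 0
38: 1
18: 0
Sum: 4 + 2 + 2 + 5 + 4 + 3 + 0 + 0 + 1 + 0 = 21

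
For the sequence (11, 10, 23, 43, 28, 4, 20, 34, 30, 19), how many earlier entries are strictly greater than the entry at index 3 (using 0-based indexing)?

The element at index 3 is 43.
Elements before it: 11, 10, 23
None of them are larger than 43.

0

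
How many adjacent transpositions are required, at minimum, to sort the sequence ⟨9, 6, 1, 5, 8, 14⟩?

Minimum adjacent swaps = number of inversions (each swap of adjacent out-of-order elements removes one inversion and no swap can remove more).
Count inversions — for each element, later elements that are smaller:
9: 6, 1, 5, 8 → 4
6: 1, 5 → 2
1: none → 0
5: none → 0
8: none → 0
14: none → 0
Total inversions: 4 + 2 + 0 + 0 + 0 + 0 = 6

Adjacent swaps: 6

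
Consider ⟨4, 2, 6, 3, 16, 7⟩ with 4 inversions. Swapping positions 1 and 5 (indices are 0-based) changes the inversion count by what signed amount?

+5

Positions 1 and 5 hold 2 and 7; after swapping, the array is [4, 7, 6, 3, 16, 2].
Sweep left to right; for each value list the smaller values that follow it:
4 → 3, 2 → 2
7 → 6, 3, 2 → 3
6 → 3, 2 → 2
3 → 2 → 1
16 → 2 → 1
2 → none → 0
Sum: 2 + 3 + 2 + 1 + 1 + 0 = 9
Change: 9 − 4 = +5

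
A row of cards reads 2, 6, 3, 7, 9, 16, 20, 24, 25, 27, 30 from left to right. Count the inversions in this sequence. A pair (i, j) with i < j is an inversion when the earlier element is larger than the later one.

There is 1 out-of-order pair.

Element-by-element contributions:
2: 0
6: 1
3: 0
7: 0
9: 0
16: 0
20: 0
24: 0
25: 0
27: 0
30: 0
Sum: 0 + 1 + 0 + 0 + 0 + 0 + 0 + 0 + 0 + 0 + 0 = 1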